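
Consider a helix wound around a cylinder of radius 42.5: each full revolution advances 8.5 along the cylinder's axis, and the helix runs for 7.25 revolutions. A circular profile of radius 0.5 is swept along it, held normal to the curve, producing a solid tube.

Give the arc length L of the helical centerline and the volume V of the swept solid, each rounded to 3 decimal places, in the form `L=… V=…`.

L=1936.987 V=1521.306

2πR = 2π·42.5 = 267.035376
per-turn = √(267.035376² + 8.5²) = √(71307.8918 + 72.25) = √71380.1418 = 267.170623
L = 7.25 × 267.170623 = 1936.987017
V = π·0.5² × L = 0.785398 × 1936.987017 = 1521.306046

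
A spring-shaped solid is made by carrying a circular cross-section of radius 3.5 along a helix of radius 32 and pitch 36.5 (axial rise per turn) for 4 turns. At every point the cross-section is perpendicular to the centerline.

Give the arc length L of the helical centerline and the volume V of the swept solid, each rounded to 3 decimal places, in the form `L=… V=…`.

2πR = 2π·32 = 201.061930
per-turn = √(201.061930² + 36.5²) = √(40425.8996 + 1332.25) = √41758.1496 = 204.348109
L = 4 × 204.348109 = 817.392436
V = π·3.5² × L = 38.484510 × 817.392436 = 31456.947373

L=817.392 V=31456.947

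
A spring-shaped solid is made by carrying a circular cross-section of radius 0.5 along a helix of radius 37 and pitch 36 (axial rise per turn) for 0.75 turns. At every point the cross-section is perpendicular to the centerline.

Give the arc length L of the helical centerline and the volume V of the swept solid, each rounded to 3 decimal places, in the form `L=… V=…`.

2πR = 2π·37 = 232.477856
per-turn = √(232.477856² + 36²) = √(54045.9537 + 1296) = √55341.9537 = 235.248706
L = 0.75 × 235.248706 = 176.436530
V = π·0.5² × L = 0.785398 × 176.436530 = 138.572926

L=176.437 V=138.573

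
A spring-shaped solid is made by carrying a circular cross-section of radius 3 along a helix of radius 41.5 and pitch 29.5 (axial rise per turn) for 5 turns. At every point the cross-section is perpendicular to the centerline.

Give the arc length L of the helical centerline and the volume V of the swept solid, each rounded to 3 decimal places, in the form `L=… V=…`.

L=1312.078 V=37098.133

2πR = 2π·41.5 = 260.752190
per-turn = √(260.752190² + 29.5²) = √(67991.7047 + 870.25) = √68861.9547 = 262.415614
L = 5 × 262.415614 = 1312.078072
V = π·3² × L = 28.274334 × 1312.078072 = 37098.133498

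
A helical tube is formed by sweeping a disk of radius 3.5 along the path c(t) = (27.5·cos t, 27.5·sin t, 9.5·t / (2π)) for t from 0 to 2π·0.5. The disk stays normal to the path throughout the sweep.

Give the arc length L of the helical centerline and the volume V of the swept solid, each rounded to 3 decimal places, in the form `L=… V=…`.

2πR = 2π·27.5 = 172.787596
per-turn = √(172.787596² + 9.5²) = √(29855.5533 + 90.25) = √29945.8033 = 173.048558
L = 0.5 × 173.048558 = 86.524279
V = π·3.5² × L = 38.484510 × 86.524279 = 3329.844475

L=86.524 V=3329.844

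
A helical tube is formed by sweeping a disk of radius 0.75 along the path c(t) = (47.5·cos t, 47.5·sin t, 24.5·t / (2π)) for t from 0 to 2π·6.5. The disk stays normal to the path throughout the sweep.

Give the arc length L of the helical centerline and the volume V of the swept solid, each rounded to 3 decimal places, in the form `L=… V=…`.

2πR = 2π·47.5 = 298.451302
per-turn = √(298.451302² + 24.5²) = √(89073.1797 + 600.25) = √89673.4297 = 299.455222
L = 6.5 × 299.455222 = 1946.458940
V = π·0.75² × L = 1.767146 × 1946.458940 = 3439.676873

L=1946.459 V=3439.677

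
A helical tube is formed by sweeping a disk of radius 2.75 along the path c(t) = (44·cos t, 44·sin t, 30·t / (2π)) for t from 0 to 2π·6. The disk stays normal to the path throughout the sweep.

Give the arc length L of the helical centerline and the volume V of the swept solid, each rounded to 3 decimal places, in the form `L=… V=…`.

L=1668.499 V=39640.683

2πR = 2π·44 = 276.460154
per-turn = √(276.460154² + 30²) = √(76430.2165 + 900) = √77330.2165 = 278.083111
L = 6 × 278.083111 = 1668.498664
V = π·2.75² × L = 23.758294 × 1668.498664 = 39640.682548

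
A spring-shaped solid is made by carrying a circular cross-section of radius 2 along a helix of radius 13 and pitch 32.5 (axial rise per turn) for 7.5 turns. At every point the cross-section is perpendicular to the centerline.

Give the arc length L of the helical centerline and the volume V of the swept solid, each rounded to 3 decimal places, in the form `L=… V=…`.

L=659.322 V=8285.287

2πR = 2π·13 = 81.681409
per-turn = √(81.681409² + 32.5²) = √(6671.8526 + 1056.25) = √7728.1026 = 87.909627
L = 7.5 × 87.909627 = 659.322205
V = π·2² × L = 12.566371 × 659.322205 = 8285.287181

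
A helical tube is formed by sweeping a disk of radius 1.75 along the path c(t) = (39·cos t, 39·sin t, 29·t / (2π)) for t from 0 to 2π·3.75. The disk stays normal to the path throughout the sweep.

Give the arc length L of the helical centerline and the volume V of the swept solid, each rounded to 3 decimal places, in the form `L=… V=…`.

L=925.329 V=8902.704

2πR = 2π·39 = 245.044227
per-turn = √(245.044227² + 29²) = √(60046.6732 + 841) = √60887.6732 = 246.754277
L = 3.75 × 246.754277 = 925.328538
V = π·1.75² × L = 9.621128 × 925.328538 = 8902.703849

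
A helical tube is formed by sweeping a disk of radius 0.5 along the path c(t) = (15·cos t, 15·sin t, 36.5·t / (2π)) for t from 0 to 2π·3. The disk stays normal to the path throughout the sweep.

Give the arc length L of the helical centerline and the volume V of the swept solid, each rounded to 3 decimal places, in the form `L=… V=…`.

L=303.206 V=238.138

2πR = 2π·15 = 94.247780
per-turn = √(94.247780² + 36.5²) = √(8882.6440 + 1332.25) = √10214.8940 = 101.068759
L = 3 × 101.068759 = 303.206276
V = π·0.5² × L = 0.785398 × 303.206276 = 238.137652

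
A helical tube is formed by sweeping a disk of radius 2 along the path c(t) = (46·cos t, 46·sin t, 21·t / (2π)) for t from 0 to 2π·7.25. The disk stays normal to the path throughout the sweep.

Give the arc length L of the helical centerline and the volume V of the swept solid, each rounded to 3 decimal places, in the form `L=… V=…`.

L=2100.966 V=26401.518

2πR = 2π·46 = 289.026524
per-turn = √(289.026524² + 21²) = √(83536.3317 + 441) = √83977.3317 = 289.788426
L = 7.25 × 289.788426 = 2100.966086
V = π·2² × L = 12.566371 × 2100.966086 = 26401.518486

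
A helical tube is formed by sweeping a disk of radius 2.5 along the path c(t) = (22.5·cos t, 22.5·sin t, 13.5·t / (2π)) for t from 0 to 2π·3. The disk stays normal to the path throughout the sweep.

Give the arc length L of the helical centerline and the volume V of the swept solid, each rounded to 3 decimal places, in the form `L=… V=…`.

2πR = 2π·22.5 = 141.371669
per-turn = √(141.371669² + 13.5²) = √(19985.9489 + 182.25) = √20168.1989 = 142.014784
L = 3 × 142.014784 = 426.044352
V = π·2.5² × L = 19.634954 × 426.044352 = 8365.361297

L=426.044 V=8365.361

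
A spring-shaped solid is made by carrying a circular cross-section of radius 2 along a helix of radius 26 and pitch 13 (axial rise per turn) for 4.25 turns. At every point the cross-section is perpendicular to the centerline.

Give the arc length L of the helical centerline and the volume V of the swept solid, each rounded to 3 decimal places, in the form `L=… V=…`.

2πR = 2π·26 = 163.362818
per-turn = √(163.362818² + 13²) = √(26687.4103 + 169) = √26856.4103 = 163.879255
L = 4.25 × 163.879255 = 696.486835
V = π·2² × L = 12.566371 × 696.486835 = 8752.311694

L=696.487 V=8752.312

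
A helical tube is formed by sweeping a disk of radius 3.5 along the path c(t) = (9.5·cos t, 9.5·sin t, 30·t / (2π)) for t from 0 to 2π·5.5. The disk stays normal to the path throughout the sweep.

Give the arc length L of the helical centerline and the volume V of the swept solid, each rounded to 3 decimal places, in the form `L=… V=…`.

L=367.428 V=14140.298

2πR = 2π·9.5 = 59.690260
per-turn = √(59.690260² + 30²) = √(3562.9272 + 900) = √4462.9272 = 66.805143
L = 5.5 × 66.805143 = 367.428289
V = π·3.5² × L = 38.484510 × 367.428289 = 14140.297660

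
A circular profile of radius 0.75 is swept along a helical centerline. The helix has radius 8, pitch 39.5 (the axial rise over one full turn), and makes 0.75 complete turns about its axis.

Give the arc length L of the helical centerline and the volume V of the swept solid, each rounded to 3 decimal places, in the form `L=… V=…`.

L=47.946 V=84.728

2πR = 2π·8 = 50.265482
per-turn = √(50.265482² + 39.5²) = √(2526.6187 + 1560.25) = √4086.8687 = 63.928622
L = 0.75 × 63.928622 = 47.946467
V = π·0.75² × L = 1.767146 × 47.946467 = 84.728400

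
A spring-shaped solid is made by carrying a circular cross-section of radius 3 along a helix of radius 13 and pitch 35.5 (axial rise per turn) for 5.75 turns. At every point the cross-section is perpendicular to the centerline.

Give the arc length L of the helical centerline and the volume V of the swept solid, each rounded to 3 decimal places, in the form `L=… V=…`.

L=512.109 V=14479.527

2πR = 2π·13 = 81.681409
per-turn = √(81.681409² + 35.5²) = √(6671.8526 + 1260.25) = √7932.1026 = 89.062352
L = 5.75 × 89.062352 = 512.108525
V = π·3² × L = 28.274334 × 512.108525 = 14479.527420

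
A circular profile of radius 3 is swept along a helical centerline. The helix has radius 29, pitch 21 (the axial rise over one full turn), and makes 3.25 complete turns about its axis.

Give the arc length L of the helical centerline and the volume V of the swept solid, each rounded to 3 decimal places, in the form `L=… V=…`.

2πR = 2π·29 = 182.212374
per-turn = √(182.212374² + 21²) = √(33201.3492 + 441) = √33642.3492 = 183.418508
L = 3.25 × 183.418508 = 596.110152
V = π·3² × L = 28.274334 × 596.110152 = 16854.617472

L=596.110 V=16854.617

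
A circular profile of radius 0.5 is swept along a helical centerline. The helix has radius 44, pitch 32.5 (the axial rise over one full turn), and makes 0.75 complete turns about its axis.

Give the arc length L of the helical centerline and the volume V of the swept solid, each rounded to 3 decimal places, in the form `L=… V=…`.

2πR = 2π·44 = 276.460154
per-turn = √(276.460154² + 32.5²) = √(76430.2165 + 1056.25) = √77486.4665 = 278.363910
L = 0.75 × 278.363910 = 208.772933
V = π·0.5² × L = 0.785398 × 208.772933 = 163.969878

L=208.773 V=163.970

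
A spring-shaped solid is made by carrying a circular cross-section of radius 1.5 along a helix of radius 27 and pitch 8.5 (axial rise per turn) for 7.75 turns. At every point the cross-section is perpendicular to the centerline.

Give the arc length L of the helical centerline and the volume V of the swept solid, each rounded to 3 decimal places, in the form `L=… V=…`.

L=1316.406 V=9305.124

2πR = 2π·27 = 169.646003
per-turn = √(169.646003² + 8.5²) = √(28779.7664 + 72.25) = √28852.0164 = 169.858813
L = 7.75 × 169.858813 = 1316.405803
V = π·1.5² × L = 7.068583 × 1316.405803 = 9305.124297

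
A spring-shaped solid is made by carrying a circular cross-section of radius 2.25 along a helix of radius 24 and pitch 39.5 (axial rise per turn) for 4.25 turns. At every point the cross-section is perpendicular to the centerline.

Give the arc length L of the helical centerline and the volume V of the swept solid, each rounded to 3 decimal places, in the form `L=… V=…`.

2πR = 2π·24 = 150.796447
per-turn = √(150.796447² + 39.5²) = √(22739.5685 + 1560.25) = √24299.8185 = 155.883991
L = 4.25 × 155.883991 = 662.506960
V = π·2.25² × L = 15.904313 × 662.506960 = 10536.717934

L=662.507 V=10536.718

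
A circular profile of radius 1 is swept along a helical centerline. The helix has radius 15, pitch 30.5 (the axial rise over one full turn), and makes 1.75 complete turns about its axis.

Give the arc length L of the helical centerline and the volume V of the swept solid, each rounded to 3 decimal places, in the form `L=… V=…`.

2πR = 2π·15 = 94.247780
per-turn = √(94.247780² + 30.5²) = √(8882.6440 + 930.25) = √9812.8940 = 99.060052
L = 1.75 × 99.060052 = 173.355092
V = π·1² × L = 3.141593 × 173.355092 = 544.611082

L=173.355 V=544.611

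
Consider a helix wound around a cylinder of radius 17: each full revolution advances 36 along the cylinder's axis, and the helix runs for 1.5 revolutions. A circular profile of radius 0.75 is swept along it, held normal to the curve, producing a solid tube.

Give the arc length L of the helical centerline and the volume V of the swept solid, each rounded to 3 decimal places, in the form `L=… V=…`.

2πR = 2π·17 = 106.814150
per-turn = √(106.814150² + 36²) = √(11409.2627 + 1296) = √12705.2627 = 112.717624
L = 1.5 × 112.717624 = 169.076436
V = π·0.75² × L = 1.767146 × 169.076436 = 298.782724

L=169.076 V=298.783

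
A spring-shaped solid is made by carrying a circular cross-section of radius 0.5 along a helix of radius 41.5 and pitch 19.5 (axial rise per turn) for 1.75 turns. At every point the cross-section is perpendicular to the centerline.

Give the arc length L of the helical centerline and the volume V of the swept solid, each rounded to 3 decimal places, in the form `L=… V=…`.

2πR = 2π·41.5 = 260.752190
per-turn = √(260.752190² + 19.5²) = √(67991.7047 + 380.25) = √68371.9547 = 261.480314
L = 1.75 × 261.480314 = 457.590550
V = π·0.5² × L = 0.785398 × 457.590550 = 359.390777

L=457.591 V=359.391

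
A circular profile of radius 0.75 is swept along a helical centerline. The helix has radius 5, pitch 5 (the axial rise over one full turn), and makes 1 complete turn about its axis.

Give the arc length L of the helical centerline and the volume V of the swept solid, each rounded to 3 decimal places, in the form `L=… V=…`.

2πR = 2π·5 = 31.415927
per-turn = √(31.415927² + 5²) = √(986.9604 + 25) = √1011.9604 = 31.811326
L = 1 × 31.811326 = 31.811326
V = π·0.75² × L = 1.767146 × 31.811326 = 56.215253

L=31.811 V=56.215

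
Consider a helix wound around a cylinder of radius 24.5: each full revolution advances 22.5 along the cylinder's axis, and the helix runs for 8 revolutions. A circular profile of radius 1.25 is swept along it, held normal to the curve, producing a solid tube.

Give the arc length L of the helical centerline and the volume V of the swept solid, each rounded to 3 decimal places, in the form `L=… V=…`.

2πR = 2π·24.5 = 153.938040
per-turn = √(153.938040² + 22.5²) = √(23696.9202 + 506.25) = √24203.1702 = 155.573681
L = 8 × 155.573681 = 1244.589447
V = π·1.25² × L = 4.908739 × 1244.589447 = 6109.364160

L=1244.589 V=6109.364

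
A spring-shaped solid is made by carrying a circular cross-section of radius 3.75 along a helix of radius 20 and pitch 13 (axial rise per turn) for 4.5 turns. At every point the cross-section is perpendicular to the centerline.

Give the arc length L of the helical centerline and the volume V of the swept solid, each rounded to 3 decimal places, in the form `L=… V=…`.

2πR = 2π·20 = 125.663706
per-turn = √(125.663706² + 13²) = √(15791.3670 + 169) = √15960.3670 = 126.334346
L = 4.5 × 126.334346 = 568.504558
V = π·3.75² × L = 44.178647 × 568.504558 = 25115.762015

L=568.505 V=25115.762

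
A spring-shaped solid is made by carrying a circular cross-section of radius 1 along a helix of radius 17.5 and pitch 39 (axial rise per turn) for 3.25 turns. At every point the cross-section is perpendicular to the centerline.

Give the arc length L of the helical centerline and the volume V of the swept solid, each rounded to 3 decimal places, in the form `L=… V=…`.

2πR = 2π·17.5 = 109.955743
per-turn = √(109.955743² + 39²) = √(12090.2654 + 1521) = √13611.2654 = 116.667328
L = 3.25 × 116.667328 = 379.168816
V = π·1² × L = 3.141593 × 379.168816 = 1191.193965

L=379.169 V=1191.194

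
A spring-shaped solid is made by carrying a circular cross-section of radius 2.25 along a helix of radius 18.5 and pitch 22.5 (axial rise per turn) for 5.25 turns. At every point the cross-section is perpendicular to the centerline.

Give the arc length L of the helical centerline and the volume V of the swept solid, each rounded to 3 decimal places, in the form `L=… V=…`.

2πR = 2π·18.5 = 116.238928
per-turn = √(116.238928² + 22.5²) = √(13511.4884 + 506.25) = √14017.7384 = 118.396530
L = 5.25 × 118.396530 = 621.581785
V = π·2.25² × L = 15.904313 × 621.581785 = 9885.831144

L=621.582 V=9885.831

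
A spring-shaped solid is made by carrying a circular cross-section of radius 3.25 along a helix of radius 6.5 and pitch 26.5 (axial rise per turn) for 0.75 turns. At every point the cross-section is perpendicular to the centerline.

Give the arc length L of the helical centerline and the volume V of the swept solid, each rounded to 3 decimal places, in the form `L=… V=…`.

2πR = 2π·6.5 = 40.840704
per-turn = √(40.840704² + 26.5²) = √(1667.9631 + 702.25) = √2370.2131 = 48.684835
L = 0.75 × 48.684835 = 36.513626
V = π·3.25² × L = 33.183072 × 36.513626 = 1211.634300

L=36.514 V=1211.634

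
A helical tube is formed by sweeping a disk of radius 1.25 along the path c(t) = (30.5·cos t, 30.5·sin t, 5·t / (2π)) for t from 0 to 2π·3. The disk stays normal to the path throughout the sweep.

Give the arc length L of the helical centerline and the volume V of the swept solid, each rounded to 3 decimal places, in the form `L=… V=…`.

2πR = 2π·30.5 = 191.637152
per-turn = √(191.637152² + 5²) = √(36724.7980 + 25) = √36749.7980 = 191.702368
L = 3 × 191.702368 = 575.107105
V = π·1.25² × L = 4.908739 × 575.107105 = 2823.050398

L=575.107 V=2823.050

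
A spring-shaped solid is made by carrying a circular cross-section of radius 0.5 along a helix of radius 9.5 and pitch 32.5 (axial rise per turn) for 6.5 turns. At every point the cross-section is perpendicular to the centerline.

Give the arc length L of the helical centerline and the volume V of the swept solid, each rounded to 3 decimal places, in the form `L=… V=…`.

2πR = 2π·9.5 = 59.690260
per-turn = √(59.690260² + 32.5²) = √(3562.9272 + 1056.25) = √4619.1772 = 67.964529
L = 6.5 × 67.964529 = 441.769438
V = π·0.5² × L = 0.785398 × 441.769438 = 346.964905

L=441.769 V=346.965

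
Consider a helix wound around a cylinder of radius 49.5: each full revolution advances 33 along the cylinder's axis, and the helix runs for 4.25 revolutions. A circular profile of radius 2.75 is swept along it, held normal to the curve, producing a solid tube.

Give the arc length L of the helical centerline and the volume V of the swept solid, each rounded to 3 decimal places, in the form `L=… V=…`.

L=1329.245 V=31580.589

2πR = 2π·49.5 = 311.017673
per-turn = √(311.017673² + 33²) = √(96731.9927 + 1089) = √97820.9927 = 312.763477
L = 4.25 × 312.763477 = 1329.244779
V = π·2.75² × L = 23.758294 × 1329.244779 = 31580.588835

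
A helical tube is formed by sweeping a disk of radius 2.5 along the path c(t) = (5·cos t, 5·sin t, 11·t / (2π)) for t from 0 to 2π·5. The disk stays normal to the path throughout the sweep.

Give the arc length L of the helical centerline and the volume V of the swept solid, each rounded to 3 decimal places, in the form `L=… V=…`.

2πR = 2π·5 = 31.415927
per-turn = √(31.415927² + 11²) = √(986.9604 + 121) = √1107.9604 = 33.286040
L = 5 × 33.286040 = 166.430199
V = π·2.5² × L = 19.634954 × 166.430199 = 3267.849308

L=166.430 V=3267.849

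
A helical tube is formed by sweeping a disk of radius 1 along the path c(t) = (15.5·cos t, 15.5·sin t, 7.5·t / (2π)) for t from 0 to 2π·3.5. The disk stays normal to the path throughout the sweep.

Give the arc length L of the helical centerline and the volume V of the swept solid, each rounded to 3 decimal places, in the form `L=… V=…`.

L=341.872 V=1074.023

2πR = 2π·15.5 = 97.389372
per-turn = √(97.389372² + 7.5²) = √(9484.6898 + 56.25) = √9540.9398 = 97.677735
L = 3.5 × 97.677735 = 341.872071
V = π·1² × L = 3.141593 × 341.872071 = 1074.022787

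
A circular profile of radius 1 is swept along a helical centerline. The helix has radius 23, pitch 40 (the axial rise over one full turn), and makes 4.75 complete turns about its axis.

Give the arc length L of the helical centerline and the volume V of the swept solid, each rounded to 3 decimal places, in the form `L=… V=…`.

2πR = 2π·23 = 144.513262
per-turn = √(144.513262² + 40²) = √(20884.0829 + 1600) = √22484.0829 = 149.946934
L = 4.75 × 149.946934 = 712.247935
V = π·1² × L = 3.141593 × 712.247935 = 2237.592880

L=712.248 V=2237.593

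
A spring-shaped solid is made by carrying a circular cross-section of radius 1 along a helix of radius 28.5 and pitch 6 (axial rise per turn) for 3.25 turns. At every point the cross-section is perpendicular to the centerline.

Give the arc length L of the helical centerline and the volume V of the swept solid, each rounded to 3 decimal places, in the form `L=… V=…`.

L=582.307 V=1829.370

2πR = 2π·28.5 = 179.070781
per-turn = √(179.070781² + 6²) = √(32066.3447 + 36) = √32102.3447 = 179.171272
L = 3.25 × 179.171272 = 582.306634
V = π·1² × L = 3.141593 × 582.306634 = 1829.370243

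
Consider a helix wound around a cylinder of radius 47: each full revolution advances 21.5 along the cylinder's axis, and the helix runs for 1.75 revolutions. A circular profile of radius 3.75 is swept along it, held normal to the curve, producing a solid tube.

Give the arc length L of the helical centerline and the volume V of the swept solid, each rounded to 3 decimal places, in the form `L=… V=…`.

L=518.160 V=22891.600

2πR = 2π·47 = 295.309709
per-turn = √(295.309709² + 21.5²) = √(87207.8245 + 462.25) = √87670.0745 = 296.091328
L = 1.75 × 296.091328 = 518.159824
V = π·3.75² × L = 44.178647 × 518.159824 = 22891.599790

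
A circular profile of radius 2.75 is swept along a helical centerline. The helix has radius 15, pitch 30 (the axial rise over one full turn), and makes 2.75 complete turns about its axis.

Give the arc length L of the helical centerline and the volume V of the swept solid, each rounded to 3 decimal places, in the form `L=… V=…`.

2πR = 2π·15 = 94.247780
per-turn = √(94.247780² + 30²) = √(8882.6440 + 900) = √9782.6440 = 98.907249
L = 2.75 × 98.907249 = 271.994936
V = π·2.75² × L = 23.758294 × 271.994936 = 6462.135765

L=271.995 V=6462.136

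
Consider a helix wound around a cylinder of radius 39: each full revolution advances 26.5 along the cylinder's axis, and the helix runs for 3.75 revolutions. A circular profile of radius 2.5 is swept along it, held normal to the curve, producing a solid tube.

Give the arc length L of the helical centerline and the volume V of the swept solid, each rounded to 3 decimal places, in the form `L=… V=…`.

L=924.274 V=18148.070

2πR = 2π·39 = 245.044227
per-turn = √(245.044227² + 26.5²) = √(60046.6732 + 702.25) = √60748.9232 = 246.472966
L = 3.75 × 246.472966 = 924.273624
V = π·2.5² × L = 19.634954 × 924.273624 = 18148.070171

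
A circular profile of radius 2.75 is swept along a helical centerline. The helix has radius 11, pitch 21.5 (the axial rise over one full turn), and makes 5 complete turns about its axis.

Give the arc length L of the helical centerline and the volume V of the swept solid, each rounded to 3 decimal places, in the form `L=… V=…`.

2πR = 2π·11 = 69.115038
per-turn = √(69.115038² + 21.5²) = √(4776.8885 + 462.25) = √5239.1385 = 72.381894
L = 5 × 72.381894 = 361.909468
V = π·2.75² × L = 23.758294 × 361.909468 = 8598.351710

L=361.909 V=8598.352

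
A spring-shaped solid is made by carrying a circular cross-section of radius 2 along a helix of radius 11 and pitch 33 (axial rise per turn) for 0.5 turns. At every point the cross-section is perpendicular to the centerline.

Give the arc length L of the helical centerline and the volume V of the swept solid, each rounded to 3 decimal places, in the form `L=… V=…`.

L=38.295 V=481.223

2πR = 2π·11 = 69.115038
per-turn = √(69.115038² + 33²) = √(4776.8885 + 1089) = √5865.8885 = 76.589089
L = 0.5 × 76.589089 = 38.294544
V = π·2² × L = 12.566371 × 38.294544 = 481.223438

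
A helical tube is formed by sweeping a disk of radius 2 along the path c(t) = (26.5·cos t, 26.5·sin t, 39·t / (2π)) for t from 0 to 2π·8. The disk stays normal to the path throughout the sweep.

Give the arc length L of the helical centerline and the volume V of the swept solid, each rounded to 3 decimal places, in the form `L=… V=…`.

2πR = 2π·26.5 = 166.504411
per-turn = √(166.504411² + 39²) = √(27723.7188 + 1521) = √29244.7188 = 171.010873
L = 8 × 171.010873 = 1368.086986
V = π·2² × L = 12.566371 × 1368.086986 = 17191.888097

L=1368.087 V=17191.888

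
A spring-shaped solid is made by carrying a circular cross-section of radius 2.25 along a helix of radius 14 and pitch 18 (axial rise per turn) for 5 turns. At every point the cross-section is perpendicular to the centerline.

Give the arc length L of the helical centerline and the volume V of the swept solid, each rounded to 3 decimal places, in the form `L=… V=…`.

2πR = 2π·14 = 87.964594
per-turn = √(87.964594² + 18²) = √(7737.7699 + 324) = √8061.7699 = 89.787359
L = 5 × 89.787359 = 448.936795
V = π·2.25² × L = 15.904313 × 448.936795 = 7140.031225

L=448.937 V=7140.031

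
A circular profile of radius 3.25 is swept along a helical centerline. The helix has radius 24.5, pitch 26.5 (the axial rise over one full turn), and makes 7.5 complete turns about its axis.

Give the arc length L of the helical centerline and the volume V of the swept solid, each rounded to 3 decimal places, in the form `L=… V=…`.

2πR = 2π·24.5 = 153.938040
per-turn = √(153.938040² + 26.5²) = √(23696.9202 + 702.25) = √24399.1702 = 156.202337
L = 7.5 × 156.202337 = 1171.517529
V = π·3.25² × L = 33.183072 × 1171.517529 = 38874.551003

L=1171.518 V=38874.551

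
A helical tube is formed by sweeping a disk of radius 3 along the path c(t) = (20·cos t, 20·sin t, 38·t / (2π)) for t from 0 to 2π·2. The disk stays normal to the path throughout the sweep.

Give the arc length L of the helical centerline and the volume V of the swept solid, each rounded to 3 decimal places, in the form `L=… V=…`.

L=262.567 V=7423.909

2πR = 2π·20 = 125.663706
per-turn = √(125.663706² + 38²) = √(15791.3670 + 1444) = √17235.3670 = 131.283537
L = 2 × 131.283537 = 262.567074
V = π·3² × L = 28.274334 × 262.567074 = 7423.909107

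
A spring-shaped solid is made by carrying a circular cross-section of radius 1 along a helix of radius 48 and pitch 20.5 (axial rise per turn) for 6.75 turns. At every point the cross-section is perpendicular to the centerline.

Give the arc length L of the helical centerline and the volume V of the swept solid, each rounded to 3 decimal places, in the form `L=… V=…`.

L=2040.449 V=6410.261

2πR = 2π·48 = 301.592895
per-turn = √(301.592895² + 20.5²) = √(90958.2742 + 420.25) = √91378.5242 = 302.288809
L = 6.75 × 302.288809 = 2040.449462
V = π·1² × L = 3.141593 × 2040.449462 = 6410.261040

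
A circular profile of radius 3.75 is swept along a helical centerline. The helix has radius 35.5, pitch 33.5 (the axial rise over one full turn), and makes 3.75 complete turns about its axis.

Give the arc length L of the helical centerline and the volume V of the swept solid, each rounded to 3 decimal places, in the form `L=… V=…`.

L=845.830 V=37367.631

2πR = 2π·35.5 = 223.053078
per-turn = √(223.053078² + 33.5²) = √(49752.6758 + 1122.25) = √50874.9258 = 225.554707
L = 3.75 × 225.554707 = 845.830151
V = π·3.75² × L = 44.178647 × 845.830151 = 37367.631389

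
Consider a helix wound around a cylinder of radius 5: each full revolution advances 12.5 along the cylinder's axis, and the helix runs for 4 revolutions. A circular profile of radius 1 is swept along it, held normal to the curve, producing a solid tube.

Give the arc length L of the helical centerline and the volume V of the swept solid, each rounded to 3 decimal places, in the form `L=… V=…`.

2πR = 2π·5 = 31.415927
per-turn = √(31.415927² + 12.5²) = √(986.9604 + 156.25) = √1143.2104 = 33.811395
L = 4 × 33.811395 = 135.245580
V = π·1² × L = 3.141593 × 135.245580 = 424.886522

L=135.246 V=424.887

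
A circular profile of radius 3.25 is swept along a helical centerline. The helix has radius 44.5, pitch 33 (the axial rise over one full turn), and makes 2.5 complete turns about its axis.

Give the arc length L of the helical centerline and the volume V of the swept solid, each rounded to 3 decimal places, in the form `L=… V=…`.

L=703.856 V=23356.107

2πR = 2π·44.5 = 279.601746
per-turn = √(279.601746² + 33²) = √(78177.1365 + 1089) = √79266.1365 = 281.542424
L = 2.5 × 281.542424 = 703.856060
V = π·3.25² × L = 33.183072 × 703.856060 = 23356.106593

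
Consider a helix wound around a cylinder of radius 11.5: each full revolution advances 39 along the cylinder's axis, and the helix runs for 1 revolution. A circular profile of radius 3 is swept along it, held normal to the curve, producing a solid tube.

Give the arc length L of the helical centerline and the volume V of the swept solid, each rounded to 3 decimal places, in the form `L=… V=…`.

2πR = 2π·11.5 = 72.256631
per-turn = √(72.256631² + 39²) = √(5221.0207 + 1521) = √6742.0207 = 82.109809
L = 1 × 82.109809 = 82.109809
V = π·3² × L = 28.274334 × 82.109809 = 2321.600154

L=82.110 V=2321.600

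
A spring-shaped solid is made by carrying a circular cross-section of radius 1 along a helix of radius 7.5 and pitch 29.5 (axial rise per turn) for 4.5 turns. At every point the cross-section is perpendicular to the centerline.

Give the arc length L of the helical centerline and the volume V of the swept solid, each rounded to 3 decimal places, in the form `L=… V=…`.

2πR = 2π·7.5 = 47.123890
per-turn = √(47.123890² + 29.5²) = √(2220.6610 + 870.25) = √3090.9110 = 55.595962
L = 4.5 × 55.595962 = 250.181829
V = π·1² × L = 3.141593 × 250.181829 = 785.969396

L=250.182 V=785.969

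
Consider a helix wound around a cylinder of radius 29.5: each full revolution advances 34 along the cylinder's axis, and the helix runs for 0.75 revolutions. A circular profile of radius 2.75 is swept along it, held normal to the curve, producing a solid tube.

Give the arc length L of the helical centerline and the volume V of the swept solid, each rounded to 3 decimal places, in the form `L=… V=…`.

L=141.335 V=3357.876

2πR = 2π·29.5 = 185.353967
per-turn = √(185.353967² + 34²) = √(34356.0929 + 1156) = √35512.0929 = 188.446525
L = 0.75 × 188.446525 = 141.334894
V = π·2.75² × L = 23.758294 × 141.334894 = 3357.876027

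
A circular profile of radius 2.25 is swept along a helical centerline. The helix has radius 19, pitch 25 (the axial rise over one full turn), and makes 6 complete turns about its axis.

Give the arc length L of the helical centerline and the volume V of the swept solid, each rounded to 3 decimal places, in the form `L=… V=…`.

2πR = 2π·19 = 119.380521
per-turn = √(119.380521² + 25²) = √(14251.7088 + 625) = √14876.7088 = 121.970114
L = 6 × 121.970114 = 731.820685
V = π·2.25² × L = 15.904313 × 731.820685 = 11639.105096

L=731.821 V=11639.105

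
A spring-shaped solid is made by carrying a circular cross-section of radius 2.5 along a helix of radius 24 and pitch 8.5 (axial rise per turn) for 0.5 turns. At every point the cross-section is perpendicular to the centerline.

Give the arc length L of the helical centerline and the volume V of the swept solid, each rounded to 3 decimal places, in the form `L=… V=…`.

2πR = 2π·24 = 150.796447
per-turn = √(150.796447² + 8.5²) = √(22739.5685 + 72.25) = √22811.8185 = 151.035819
L = 0.5 × 151.035819 = 75.517909
V = π·2.5² × L = 19.634954 × 75.517909 = 1482.790683

L=75.518 V=1482.791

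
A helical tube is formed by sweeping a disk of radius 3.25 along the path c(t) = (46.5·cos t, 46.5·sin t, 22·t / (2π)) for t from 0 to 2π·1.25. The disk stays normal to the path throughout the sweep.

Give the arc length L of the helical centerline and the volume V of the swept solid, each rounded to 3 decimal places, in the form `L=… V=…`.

L=366.244 V=12153.103

2πR = 2π·46.5 = 292.168117
per-turn = √(292.168117² + 22²) = √(85362.2085 + 484) = √85846.2085 = 292.995236
L = 1.25 × 292.995236 = 366.244045
V = π·3.25² × L = 33.183072 × 366.244045 = 12153.102673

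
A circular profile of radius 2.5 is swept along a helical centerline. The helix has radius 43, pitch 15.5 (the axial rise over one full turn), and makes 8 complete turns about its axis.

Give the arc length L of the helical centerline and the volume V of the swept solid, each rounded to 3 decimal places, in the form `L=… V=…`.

L=2164.970 V=42509.082

2πR = 2π·43 = 270.176968
per-turn = √(270.176968² + 15.5²) = √(72995.5942 + 240.25) = √73235.8442 = 270.621219
L = 8 × 270.621219 = 2164.969752
V = π·2.5² × L = 19.634954 × 2164.969752 = 42509.081669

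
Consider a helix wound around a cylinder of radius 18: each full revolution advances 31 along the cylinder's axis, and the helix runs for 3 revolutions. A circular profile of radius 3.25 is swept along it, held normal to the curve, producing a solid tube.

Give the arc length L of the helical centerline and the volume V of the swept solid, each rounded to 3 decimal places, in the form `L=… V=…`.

L=351.807 V=11674.032

2πR = 2π·18 = 113.097336
per-turn = √(113.097336² + 31²) = √(12791.0073 + 961) = √13752.0073 = 117.268953
L = 3 × 117.268953 = 351.806859
V = π·3.25² × L = 33.183072 × 351.806859 = 11674.032460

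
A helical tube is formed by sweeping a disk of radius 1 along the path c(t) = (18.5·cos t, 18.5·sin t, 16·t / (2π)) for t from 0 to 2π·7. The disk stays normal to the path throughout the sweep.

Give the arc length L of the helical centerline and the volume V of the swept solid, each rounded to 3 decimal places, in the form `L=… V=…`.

L=821.345 V=2580.330

2πR = 2π·18.5 = 116.238928
per-turn = √(116.238928² + 16²) = √(13511.4884 + 256) = √13767.4884 = 117.334941
L = 7 × 117.334941 = 821.344588
V = π·1² × L = 3.141593 × 821.344588 = 2580.330125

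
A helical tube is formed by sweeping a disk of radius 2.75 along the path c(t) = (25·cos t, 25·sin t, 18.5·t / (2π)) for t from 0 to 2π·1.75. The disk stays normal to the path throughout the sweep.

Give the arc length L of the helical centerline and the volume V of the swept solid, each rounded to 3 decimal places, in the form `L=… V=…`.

L=276.789 V=6576.041

2πR = 2π·25 = 157.079633
per-turn = √(157.079633² + 18.5²) = √(24674.0110 + 342.25) = √25016.2610 = 158.165296
L = 1.75 × 158.165296 = 276.789269
V = π·2.75² × L = 23.758294 × 276.789269 = 6576.040947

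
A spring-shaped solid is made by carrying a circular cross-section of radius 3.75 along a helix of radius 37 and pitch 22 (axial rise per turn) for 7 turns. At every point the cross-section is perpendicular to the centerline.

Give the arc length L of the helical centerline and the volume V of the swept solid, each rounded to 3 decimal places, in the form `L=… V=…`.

2πR = 2π·37 = 232.477856
per-turn = √(232.477856² + 22²) = √(54045.9537 + 484) = √54529.9537 = 233.516496
L = 7 × 233.516496 = 1634.615469
V = π·3.75² × L = 44.178647 × 1634.615469 = 72215.099278

L=1634.615 V=72215.099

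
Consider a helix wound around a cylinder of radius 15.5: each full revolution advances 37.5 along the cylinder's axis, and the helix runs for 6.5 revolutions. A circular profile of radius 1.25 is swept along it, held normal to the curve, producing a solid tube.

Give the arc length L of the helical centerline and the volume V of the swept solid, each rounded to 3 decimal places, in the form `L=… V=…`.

2πR = 2π·15.5 = 97.389372
per-turn = √(97.389372² + 37.5²) = √(9484.6898 + 1406.25) = √10890.9398 = 104.359666
L = 6.5 × 104.359666 = 678.337827
V = π·1.25² × L = 4.908739 × 678.337827 = 3329.783023

L=678.338 V=3329.783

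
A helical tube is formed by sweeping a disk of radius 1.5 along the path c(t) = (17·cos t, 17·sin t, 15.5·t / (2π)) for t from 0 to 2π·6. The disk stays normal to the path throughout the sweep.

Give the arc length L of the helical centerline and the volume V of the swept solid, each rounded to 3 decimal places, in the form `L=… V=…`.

L=647.597 V=4577.597

2πR = 2π·17 = 106.814150
per-turn = √(106.814150² + 15.5²) = √(11409.2627 + 240.25) = √11649.5127 = 107.932908
L = 6 × 107.932908 = 647.597450
V = π·1.5² × L = 7.068583 × 647.597450 = 4577.596628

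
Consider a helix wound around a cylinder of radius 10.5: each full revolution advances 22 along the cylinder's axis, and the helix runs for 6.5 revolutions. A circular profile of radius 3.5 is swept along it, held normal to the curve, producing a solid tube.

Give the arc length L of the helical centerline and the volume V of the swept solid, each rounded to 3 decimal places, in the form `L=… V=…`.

L=452.042 V=17396.613

2πR = 2π·10.5 = 65.973446
per-turn = √(65.973446² + 22²) = √(4352.4955 + 484) = √4836.4955 = 69.544917
L = 6.5 × 69.544917 = 452.041963
V = π·3.5² × L = 38.484510 × 452.041963 = 17396.613461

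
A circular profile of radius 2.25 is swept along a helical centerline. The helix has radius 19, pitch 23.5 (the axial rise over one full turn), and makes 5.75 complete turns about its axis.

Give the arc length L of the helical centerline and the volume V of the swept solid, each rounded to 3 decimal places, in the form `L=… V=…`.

2πR = 2π·19 = 119.380521
per-turn = √(119.380521² + 23.5²) = √(14251.7088 + 552.25) = √14803.9588 = 121.671520
L = 5.75 × 121.671520 = 699.611239
V = π·2.25² × L = 15.904313 × 699.611239 = 11126.835997

L=699.611 V=11126.836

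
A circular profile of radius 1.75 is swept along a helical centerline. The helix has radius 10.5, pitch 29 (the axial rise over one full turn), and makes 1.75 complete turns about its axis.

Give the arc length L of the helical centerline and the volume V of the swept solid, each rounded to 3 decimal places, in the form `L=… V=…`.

L=126.115 V=1213.372

2πR = 2π·10.5 = 65.973446
per-turn = √(65.973446² + 29²) = √(4352.4955 + 841) = √5193.4955 = 72.065911
L = 1.75 × 72.065911 = 126.115344
V = π·1.75² × L = 9.621128 × 126.115344 = 1213.371808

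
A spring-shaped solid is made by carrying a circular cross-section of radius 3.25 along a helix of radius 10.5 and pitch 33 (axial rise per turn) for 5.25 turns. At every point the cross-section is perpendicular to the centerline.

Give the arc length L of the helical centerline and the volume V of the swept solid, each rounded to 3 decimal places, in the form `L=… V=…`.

L=387.274 V=12850.944

2πR = 2π·10.5 = 65.973446
per-turn = √(65.973446² + 33²) = √(4352.4955 + 1089) = √5441.4955 = 73.766493
L = 5.25 × 73.766493 = 387.274090
V = π·3.25² × L = 33.183072 × 387.274090 = 12850.944171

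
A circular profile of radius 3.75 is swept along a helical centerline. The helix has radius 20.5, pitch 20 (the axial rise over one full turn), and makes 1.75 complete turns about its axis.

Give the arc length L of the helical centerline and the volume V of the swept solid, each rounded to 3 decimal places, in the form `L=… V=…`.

L=228.110 V=10077.607

2πR = 2π·20.5 = 128.805299
per-turn = √(128.805299² + 20²) = √(16590.8050 + 400) = √16990.8050 = 130.348782
L = 1.75 × 130.348782 = 228.110369
V = π·3.75² × L = 44.178647 × 228.110369 = 10077.607385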